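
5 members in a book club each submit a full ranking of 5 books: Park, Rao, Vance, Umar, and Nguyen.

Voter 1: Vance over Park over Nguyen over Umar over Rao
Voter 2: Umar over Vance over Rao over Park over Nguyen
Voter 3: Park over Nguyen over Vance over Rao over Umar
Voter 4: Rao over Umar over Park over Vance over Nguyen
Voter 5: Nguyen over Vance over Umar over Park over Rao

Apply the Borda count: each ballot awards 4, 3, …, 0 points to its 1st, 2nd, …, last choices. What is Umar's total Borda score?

10

Borda scores:
  Park: 3 + 1 + 4 + 2 + 1 = 11
  Rao: 0 + 2 + 1 + 4 + 0 = 7
  Vance: 4 + 3 + 2 + 1 + 3 = 13
  Umar: 1 + 4 + 0 + 3 + 2 = 10
  Nguyen: 2 + 0 + 3 + 0 + 4 = 9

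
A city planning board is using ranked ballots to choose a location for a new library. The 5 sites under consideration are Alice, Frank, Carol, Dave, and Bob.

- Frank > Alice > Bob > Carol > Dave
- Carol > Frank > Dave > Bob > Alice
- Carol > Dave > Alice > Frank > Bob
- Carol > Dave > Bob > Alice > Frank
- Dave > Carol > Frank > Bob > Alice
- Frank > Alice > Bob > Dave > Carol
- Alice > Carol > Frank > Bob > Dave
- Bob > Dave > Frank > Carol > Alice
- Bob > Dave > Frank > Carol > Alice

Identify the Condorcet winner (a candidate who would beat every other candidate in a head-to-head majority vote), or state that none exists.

Carol

Head-to-head results (9 voters total):
Alice vs Frank: Frank wins 6–3.
Alice vs Carol: Carol wins 6–3.
Alice vs Dave: Dave wins 6–3.
Alice vs Bob: Bob wins 5–4.
Frank vs Carol: Carol wins 5–4.
Frank vs Dave: Dave wins 5–4.
Frank vs Bob: Frank wins 6–3.
Carol vs Dave: Carol wins 5–4.
Carol vs Bob: Carol wins 5–4.
Dave vs Bob: Bob wins 5–4.
Carol beats each rival — Alice (6–3), Frank (5–4), Dave (5–4), Bob (5–4) — so Carol is the Condorcet winner.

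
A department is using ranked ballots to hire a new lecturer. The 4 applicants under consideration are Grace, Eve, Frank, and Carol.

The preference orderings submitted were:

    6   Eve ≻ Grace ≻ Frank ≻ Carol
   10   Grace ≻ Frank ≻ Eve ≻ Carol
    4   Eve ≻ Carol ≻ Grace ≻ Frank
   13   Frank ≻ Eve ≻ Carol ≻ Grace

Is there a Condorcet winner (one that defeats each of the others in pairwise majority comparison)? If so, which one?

There is no Condorcet winner

Head-to-head results (33 voters total):
Grace vs Eve: Eve wins 23–10.
Grace vs Frank: Grace wins 20–13.
Grace vs Carol: Carol wins 17–16.
Eve vs Frank: Frank wins 23–10.
Eve vs Carol: Eve wins 33–0.
Frank vs Carol: Frank wins 29–4.
No candidate beats all others: Grace beats Frank beats Eve beats Grace, a majority cycle.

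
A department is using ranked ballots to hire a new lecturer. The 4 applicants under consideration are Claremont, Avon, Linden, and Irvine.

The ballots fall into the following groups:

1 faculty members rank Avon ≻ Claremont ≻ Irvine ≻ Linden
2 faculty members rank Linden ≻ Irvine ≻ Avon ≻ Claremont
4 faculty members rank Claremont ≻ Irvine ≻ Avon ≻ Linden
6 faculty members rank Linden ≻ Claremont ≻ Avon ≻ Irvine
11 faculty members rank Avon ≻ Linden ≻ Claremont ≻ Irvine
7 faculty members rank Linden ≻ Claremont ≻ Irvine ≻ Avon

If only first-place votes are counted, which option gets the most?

Linden

First-place vote totals:
  Claremont: 4
  Avon: 12
  Linden: 15
  Irvine: 0
Linden has the most first-place votes.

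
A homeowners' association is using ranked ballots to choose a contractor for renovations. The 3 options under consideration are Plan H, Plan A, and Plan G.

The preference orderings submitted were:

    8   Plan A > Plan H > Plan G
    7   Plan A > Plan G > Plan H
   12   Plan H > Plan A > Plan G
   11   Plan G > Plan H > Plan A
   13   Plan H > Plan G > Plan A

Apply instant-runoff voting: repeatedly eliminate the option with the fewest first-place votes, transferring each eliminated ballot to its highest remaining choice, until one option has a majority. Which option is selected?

Round 1: Plan H 25, Plan A 15, Plan G 11. Plan G has the fewest and is eliminated.
Round 2: Plan H 36, Plan A 15. Plan H has a majority.

Plan H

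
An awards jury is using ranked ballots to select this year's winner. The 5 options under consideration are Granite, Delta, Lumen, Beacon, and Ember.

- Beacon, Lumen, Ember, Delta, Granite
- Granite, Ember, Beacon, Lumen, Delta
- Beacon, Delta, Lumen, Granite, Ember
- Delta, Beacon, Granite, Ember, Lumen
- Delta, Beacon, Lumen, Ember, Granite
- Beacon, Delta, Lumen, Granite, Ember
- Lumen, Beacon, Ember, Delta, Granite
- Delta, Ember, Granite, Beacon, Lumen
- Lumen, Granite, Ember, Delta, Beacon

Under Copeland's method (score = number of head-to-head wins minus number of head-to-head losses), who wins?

Pairwise results:
  Granite vs Delta: Delta wins 7–2.
  Granite vs Lumen: Lumen wins 6–3.
  Granite vs Beacon: Beacon wins 6–3.
  Granite vs Ember: Granite wins 5–4.
  Delta vs Lumen: Delta wins 5–4.
  Delta vs Beacon: Beacon wins 5–4.
  Delta vs Ember: Delta wins 5–4.
  Lumen vs Beacon: Beacon wins 7–2.
  Lumen vs Ember: Lumen wins 6–3.
  Beacon vs Ember: Beacon wins 6–3.
Copeland scores (wins − losses):
  Granite: 1 − 3 = -2
  Delta: 3 − 1 = 2
  Lumen: 2 − 2 = 0
  Beacon: 4 − 0 = 4
  Ember: 0 − 4 = -4
Beacon has the best Copeland score.

Beacon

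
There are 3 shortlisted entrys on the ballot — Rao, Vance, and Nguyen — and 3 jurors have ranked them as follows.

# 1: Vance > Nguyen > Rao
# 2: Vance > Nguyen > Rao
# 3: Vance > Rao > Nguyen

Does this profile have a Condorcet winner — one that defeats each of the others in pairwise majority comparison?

Head-to-head results (3 voters total):
Rao vs Vance: Vance wins 3–0.
Rao vs Nguyen: Nguyen wins 2–1.
Vance vs Nguyen: Vance wins 3–0.
Vance beats each rival — Rao (3–0), Nguyen (3–0) — so Vance is the Condorcet winner.

Yes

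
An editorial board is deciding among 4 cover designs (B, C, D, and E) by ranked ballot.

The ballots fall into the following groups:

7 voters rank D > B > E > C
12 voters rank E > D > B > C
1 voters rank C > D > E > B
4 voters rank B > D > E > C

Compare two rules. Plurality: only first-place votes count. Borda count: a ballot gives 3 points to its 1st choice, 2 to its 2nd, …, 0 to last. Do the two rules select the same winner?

Plurality first-place counts: B 4, C 1, D 7, E 12 → E.
Borda totals: B 38, C 3, D 55, E 48 → D.
The two rules disagree: plurality picks E, Borda picks D.

No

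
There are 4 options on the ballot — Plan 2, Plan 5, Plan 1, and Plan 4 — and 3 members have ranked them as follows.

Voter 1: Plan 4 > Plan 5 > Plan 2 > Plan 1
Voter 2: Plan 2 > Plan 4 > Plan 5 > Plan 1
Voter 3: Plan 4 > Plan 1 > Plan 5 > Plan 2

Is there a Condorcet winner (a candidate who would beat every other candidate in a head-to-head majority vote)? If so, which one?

Head-to-head results (3 voters total):
Plan 2 vs Plan 5: Plan 5 wins 2–1.
Plan 2 vs Plan 1: Plan 2 wins 2–1.
Plan 2 vs Plan 4: Plan 4 wins 2–1.
Plan 5 vs Plan 1: Plan 5 wins 2–1.
Plan 5 vs Plan 4: Plan 4 wins 3–0.
Plan 1 vs Plan 4: Plan 4 wins 3–0.
Plan 4 beats each rival — Plan 2 (2–1), Plan 5 (3–0), Plan 1 (3–0) — so Plan 4 is the Condorcet winner.

Plan 4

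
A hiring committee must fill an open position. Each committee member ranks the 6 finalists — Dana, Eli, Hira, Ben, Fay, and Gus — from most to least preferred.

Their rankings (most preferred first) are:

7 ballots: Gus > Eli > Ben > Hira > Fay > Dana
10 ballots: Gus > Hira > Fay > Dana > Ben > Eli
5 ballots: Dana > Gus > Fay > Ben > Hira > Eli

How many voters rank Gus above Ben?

22

Ballots ranking Gus above Ben: 7+10+5 = 22.
Ballots ranking Ben above Gus: 0.
So 22 of 22 voters prefer Gus to Ben.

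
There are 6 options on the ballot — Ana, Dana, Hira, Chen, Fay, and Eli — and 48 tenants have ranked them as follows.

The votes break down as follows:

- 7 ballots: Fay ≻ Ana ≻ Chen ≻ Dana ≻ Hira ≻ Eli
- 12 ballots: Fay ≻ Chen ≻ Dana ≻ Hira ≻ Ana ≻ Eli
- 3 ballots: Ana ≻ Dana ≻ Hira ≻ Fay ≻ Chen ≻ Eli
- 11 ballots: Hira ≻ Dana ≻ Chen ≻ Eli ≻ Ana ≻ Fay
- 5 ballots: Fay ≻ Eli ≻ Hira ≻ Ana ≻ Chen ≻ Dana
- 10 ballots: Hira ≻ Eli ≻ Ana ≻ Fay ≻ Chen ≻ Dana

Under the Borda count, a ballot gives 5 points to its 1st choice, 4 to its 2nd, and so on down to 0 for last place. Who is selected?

Hira

Borda scores:
  Ana: 7·4 + 12·1 + 3·5 + 11·1 + 5·2 + 10·3 = 106
  Dana: 7·2 + 12·3 + 3·4 + 11·4 + 5·0 + 10·0 = 106
  Hira: 7·1 + 12·2 + 3·3 + 11·5 + 5·3 + 10·5 = 160
  Chen: 7·3 + 12·4 + 3·1 + 11·3 + 5·1 + 10·1 = 120
  Fay: 7·5 + 12·5 + 3·2 + 11·0 + 5·5 + 10·2 = 146
  Eli: 7·0 + 12·0 + 3·0 + 11·2 + 5·4 + 10·4 = 82
Hira has the highest total.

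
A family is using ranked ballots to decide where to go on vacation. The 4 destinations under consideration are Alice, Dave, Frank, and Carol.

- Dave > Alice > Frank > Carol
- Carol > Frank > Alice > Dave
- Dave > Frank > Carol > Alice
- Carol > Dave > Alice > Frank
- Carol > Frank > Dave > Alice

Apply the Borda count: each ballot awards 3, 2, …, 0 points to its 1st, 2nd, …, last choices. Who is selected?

Borda scores:
  Alice: 2 + 1 + 0 + 1 + 0 = 4
  Dave: 3 + 0 + 3 + 2 + 1 = 9
  Frank: 1 + 2 + 2 + 0 + 2 = 7
  Carol: 0 + 3 + 1 + 3 + 3 = 10
Carol has the highest total.

Carol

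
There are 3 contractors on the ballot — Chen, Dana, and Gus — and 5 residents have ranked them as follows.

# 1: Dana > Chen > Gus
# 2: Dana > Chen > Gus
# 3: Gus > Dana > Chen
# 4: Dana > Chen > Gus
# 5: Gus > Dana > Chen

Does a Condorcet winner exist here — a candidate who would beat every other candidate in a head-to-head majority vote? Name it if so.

Dana

Head-to-head results (5 voters total):
Chen vs Dana: Dana wins 5–0.
Chen vs Gus: Chen wins 3–2.
Dana vs Gus: Dana wins 3–2.
Dana beats each rival — Chen (5–0), Gus (3–2) — so Dana is the Condorcet winner.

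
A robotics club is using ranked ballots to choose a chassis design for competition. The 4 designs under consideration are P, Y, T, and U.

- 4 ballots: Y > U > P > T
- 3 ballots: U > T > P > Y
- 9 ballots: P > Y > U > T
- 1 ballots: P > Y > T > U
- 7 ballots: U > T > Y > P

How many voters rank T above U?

Ballots ranking T above U: 1.
Ballots ranking U above T: 4+3+9+7 = 23.
So 1 of 24 voters prefer T to U.

1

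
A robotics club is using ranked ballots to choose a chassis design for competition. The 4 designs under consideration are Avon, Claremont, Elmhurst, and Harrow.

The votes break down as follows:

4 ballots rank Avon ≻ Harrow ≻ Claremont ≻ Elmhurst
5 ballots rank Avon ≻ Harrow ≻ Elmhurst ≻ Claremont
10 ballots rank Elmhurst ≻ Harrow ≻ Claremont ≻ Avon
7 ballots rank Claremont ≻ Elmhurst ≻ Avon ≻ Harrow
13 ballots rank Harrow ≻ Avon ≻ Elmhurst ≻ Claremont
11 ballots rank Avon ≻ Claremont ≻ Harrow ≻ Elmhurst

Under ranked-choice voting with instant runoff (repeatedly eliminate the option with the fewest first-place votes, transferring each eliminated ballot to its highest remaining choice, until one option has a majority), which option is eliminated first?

Claremont

Round 1: Avon 20, Harrow 13, Elmhurst 10, Claremont 7. Claremont has the fewest and is eliminated.
Round 2: Avon 20, Elmhurst 17, Harrow 13. Harrow has the fewest and is eliminated.
Round 3: Avon 33, Elmhurst 17. Avon has a majority.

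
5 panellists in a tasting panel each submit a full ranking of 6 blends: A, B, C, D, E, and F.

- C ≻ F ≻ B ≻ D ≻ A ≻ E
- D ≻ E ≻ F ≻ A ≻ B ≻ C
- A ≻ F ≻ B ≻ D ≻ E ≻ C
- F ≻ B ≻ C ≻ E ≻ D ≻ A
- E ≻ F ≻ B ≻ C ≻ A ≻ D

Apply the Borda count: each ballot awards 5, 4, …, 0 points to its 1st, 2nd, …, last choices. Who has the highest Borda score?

F

Borda scores:
  A: 1 + 2 + 5 + 0 + 1 = 9
  B: 3 + 1 + 3 + 4 + 3 = 14
  C: 5 + 0 + 0 + 3 + 2 = 10
  D: 2 + 5 + 2 + 1 + 0 = 10
  E: 0 + 4 + 1 + 2 + 5 = 12
  F: 4 + 3 + 4 + 5 + 4 = 20
F has the highest total.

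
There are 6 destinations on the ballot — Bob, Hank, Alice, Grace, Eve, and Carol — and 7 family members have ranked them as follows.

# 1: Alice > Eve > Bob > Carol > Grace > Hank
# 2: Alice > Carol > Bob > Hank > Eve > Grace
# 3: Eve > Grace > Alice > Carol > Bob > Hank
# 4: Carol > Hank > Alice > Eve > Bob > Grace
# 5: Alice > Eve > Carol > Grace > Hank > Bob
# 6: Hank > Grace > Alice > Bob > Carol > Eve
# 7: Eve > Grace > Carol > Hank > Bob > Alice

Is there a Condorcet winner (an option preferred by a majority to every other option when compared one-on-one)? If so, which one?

Head-to-head results (7 voters total):
Bob vs Hank: Hank wins 4–3.
Bob vs Alice: Alice wins 6–1.
Bob vs Grace: Grace wins 4–3.
Bob vs Eve: Eve wins 5–2.
Bob vs Carol: Carol wins 5–2.
Hank vs Alice: Alice wins 4–3.
Hank vs Grace: Grace wins 4–3.
Hank vs Eve: Eve wins 4–3.
Hank vs Carol: Carol wins 6–1.
Alice vs Grace: Alice wins 4–3.
Alice vs Eve: Alice wins 5–2.
Alice vs Carol: Alice wins 5–2.
Grace vs Eve: Eve wins 6–1.
Grace vs Carol: Carol wins 4–3.
Eve vs Carol: Eve wins 4–3.
Alice beats each rival — Bob (6–1), Hank (4–3), Grace (4–3), Eve (5–2), Carol (5–2) — so Alice is the Condorcet winner.

Alice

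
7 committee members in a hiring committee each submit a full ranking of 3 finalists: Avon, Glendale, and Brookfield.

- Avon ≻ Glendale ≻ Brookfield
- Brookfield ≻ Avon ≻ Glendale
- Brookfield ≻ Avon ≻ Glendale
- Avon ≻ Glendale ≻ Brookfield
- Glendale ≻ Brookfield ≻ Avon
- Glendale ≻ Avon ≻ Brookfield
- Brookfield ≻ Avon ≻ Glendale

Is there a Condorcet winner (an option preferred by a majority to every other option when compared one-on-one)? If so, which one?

Head-to-head results (7 voters total):
Avon vs Glendale: Avon wins 5–2.
Avon vs Brookfield: Brookfield wins 4–3.
Glendale vs Brookfield: Glendale wins 4–3.
No candidate beats all others: Avon beats Glendale beats Brookfield beats Avon, a majority cycle.

None — there is no Condorcet winner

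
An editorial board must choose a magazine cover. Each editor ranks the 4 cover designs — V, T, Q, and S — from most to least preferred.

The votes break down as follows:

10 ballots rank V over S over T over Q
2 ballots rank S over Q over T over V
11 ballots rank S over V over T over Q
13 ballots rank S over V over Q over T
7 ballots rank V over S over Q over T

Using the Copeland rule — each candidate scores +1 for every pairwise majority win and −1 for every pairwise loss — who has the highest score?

S

Pairwise results:
  V vs T: V wins 41–2.
  V vs Q: V wins 41–2.
  V vs S: S wins 26–17.
  T vs Q: Q wins 22–21.
  T vs S: S wins 43–0.
  Q vs S: S wins 43–0.
Copeland scores (wins − losses):
  V: 2 − 1 = 1
  T: 0 − 3 = -3
  Q: 1 − 2 = -1
  S: 3 − 0 = 3
S has the best Copeland score.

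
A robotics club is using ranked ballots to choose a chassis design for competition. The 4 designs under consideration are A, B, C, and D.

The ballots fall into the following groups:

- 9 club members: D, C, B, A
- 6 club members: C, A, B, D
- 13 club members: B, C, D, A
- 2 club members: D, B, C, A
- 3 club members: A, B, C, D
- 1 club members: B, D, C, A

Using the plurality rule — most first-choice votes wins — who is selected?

B

First-place vote totals:
  A: 3
  B: 14
  C: 6
  D: 11
B has the most first-place votes.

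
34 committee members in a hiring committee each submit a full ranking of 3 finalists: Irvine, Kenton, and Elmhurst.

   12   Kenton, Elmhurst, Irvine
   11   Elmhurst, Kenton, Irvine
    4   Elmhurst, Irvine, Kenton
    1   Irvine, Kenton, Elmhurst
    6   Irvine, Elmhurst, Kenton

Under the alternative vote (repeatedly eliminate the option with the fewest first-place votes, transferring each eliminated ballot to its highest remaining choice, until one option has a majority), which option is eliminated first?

Irvine

Round 1: Elmhurst 15, Kenton 12, Irvine 7. Irvine has the fewest and is eliminated.
Round 2: Elmhurst 21, Kenton 13. Elmhurst has a majority.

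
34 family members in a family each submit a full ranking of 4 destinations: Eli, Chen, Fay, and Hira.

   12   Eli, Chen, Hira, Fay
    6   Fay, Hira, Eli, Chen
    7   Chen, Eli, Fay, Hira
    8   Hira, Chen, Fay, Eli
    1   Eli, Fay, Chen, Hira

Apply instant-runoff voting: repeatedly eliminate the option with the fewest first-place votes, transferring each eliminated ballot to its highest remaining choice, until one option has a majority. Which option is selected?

Round 1: Eli 13, Hira 8, Chen 7, Fay 6. Fay has the fewest and is eliminated.
Round 2: Hira 14, Eli 13, Chen 7. Chen has the fewest and is eliminated.
Round 3: Eli 20, Hira 14. Eli has a majority.

Eli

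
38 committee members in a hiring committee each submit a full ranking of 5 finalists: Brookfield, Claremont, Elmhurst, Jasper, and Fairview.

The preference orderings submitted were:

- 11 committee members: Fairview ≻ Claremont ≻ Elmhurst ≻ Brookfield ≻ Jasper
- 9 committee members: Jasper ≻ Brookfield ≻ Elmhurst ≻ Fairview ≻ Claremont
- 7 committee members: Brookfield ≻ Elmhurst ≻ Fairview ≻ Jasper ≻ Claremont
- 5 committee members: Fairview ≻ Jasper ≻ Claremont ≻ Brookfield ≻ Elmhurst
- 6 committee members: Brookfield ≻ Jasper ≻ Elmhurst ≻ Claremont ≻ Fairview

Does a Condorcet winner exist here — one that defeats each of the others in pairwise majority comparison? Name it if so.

Brookfield

Head-to-head results (38 voters total):
Brookfield vs Claremont: Brookfield wins 22–16.
Brookfield vs Elmhurst: Brookfield wins 27–11.
Brookfield vs Jasper: Brookfield wins 24–14.
Brookfield vs Fairview: Brookfield wins 22–16.
Claremont vs Elmhurst: Elmhurst wins 22–16.
Claremont vs Jasper: Jasper wins 27–11.
Claremont vs Fairview: Fairview wins 32–6.
Elmhurst vs Jasper: Jasper wins 20–18.
Elmhurst vs Fairview: Elmhurst wins 22–16.
Jasper vs Fairview: Fairview wins 23–15.
Brookfield beats each rival — Claremont (22–16), Elmhurst (27–11), Jasper (24–14), Fairview (22–16) — so Brookfield is the Condorcet winner.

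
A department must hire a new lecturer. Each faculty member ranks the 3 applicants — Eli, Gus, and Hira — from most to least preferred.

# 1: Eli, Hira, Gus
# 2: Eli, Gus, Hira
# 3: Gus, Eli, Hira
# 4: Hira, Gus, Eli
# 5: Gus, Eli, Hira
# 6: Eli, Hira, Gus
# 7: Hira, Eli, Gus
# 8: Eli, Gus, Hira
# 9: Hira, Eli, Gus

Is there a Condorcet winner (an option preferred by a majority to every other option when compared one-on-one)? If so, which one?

Eli

Head-to-head results (9 voters total):
Eli vs Gus: Eli wins 6–3.
Eli vs Hira: Eli wins 6–3.
Gus vs Hira: Hira wins 5–4.
Eli beats each rival — Gus (6–3), Hira (6–3) — so Eli is the Condorcet winner.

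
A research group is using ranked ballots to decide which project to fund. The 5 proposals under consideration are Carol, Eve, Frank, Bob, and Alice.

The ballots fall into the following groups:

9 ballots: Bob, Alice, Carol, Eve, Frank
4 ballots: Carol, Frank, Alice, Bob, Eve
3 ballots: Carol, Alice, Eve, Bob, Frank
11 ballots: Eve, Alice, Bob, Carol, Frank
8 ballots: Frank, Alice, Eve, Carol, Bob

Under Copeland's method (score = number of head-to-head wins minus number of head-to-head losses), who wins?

Alice

Pairwise results:
  Carol vs Eve: Eve wins 19–16.
  Carol vs Frank: Carol wins 27–8.
  Carol vs Bob: Bob wins 20–15.
  Carol vs Alice: Alice wins 28–7.
  Eve vs Frank: Eve wins 23–12.
  Eve vs Bob: Eve wins 22–13.
  Eve vs Alice: Alice wins 24–11.
  Frank vs Bob: Bob wins 23–12.
  Frank vs Alice: Alice wins 23–12.
  Bob vs Alice: Alice wins 26–9.
Copeland scores (wins − losses):
  Carol: 1 − 3 = -2
  Eve: 3 − 1 = 2
  Frank: 0 − 4 = -4
  Bob: 2 − 2 = 0
  Alice: 4 − 0 = 4
Alice has the best Copeland score.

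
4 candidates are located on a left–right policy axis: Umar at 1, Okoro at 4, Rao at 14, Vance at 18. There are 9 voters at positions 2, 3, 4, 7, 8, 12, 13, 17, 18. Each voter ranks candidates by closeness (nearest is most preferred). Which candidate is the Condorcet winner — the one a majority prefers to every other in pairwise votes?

Okoro

With single-peaked preferences on a line, the Condorcet winner is the candidate closest to the median voter.
The median voter (position 8) is closest to Okoro at 4.
Check: Okoro vs Vance — voters closer to Okoro: 5 of 9.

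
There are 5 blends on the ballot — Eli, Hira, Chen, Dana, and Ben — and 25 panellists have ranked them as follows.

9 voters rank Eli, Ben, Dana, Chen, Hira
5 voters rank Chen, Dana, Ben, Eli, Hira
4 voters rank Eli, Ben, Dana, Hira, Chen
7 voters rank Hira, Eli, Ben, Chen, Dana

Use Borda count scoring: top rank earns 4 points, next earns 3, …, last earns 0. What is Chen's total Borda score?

Borda scores:
  Eli: 9·4 + 5·1 + 4·4 + 7·3 = 78
  Hira: 9·0 + 5·0 + 4·1 + 7·4 = 32
  Chen: 9·1 + 5·4 + 4·0 + 7·1 = 36
  Dana: 9·2 + 5·3 + 4·2 + 7·0 = 41
  Ben: 9·3 + 5·2 + 4·3 + 7·2 = 63

36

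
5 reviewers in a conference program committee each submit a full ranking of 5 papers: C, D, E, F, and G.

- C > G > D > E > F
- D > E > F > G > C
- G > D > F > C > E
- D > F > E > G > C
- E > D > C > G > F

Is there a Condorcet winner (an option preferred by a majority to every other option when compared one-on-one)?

Yes

Head-to-head results (5 voters total):
C vs D: D wins 4–1.
C vs E: E wins 3–2.
C vs F: F wins 3–2.
C vs G: G wins 3–2.
D vs E: D wins 4–1.
D vs F: D wins 5–0.
D vs G: D wins 3–2.
E vs F: E wins 3–2.
E vs G: E wins 3–2.
F vs G: G wins 3–2.
D beats each rival — C (4–1), E (4–1), F (5–0), G (3–2) — so D is the Condorcet winner.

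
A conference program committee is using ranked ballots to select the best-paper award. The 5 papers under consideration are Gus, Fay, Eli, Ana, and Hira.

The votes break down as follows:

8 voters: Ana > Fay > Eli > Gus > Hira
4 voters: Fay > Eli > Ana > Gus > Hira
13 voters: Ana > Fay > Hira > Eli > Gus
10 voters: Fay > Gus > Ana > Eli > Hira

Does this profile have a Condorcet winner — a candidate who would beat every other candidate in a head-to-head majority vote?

Yes

Head-to-head results (35 voters total):
Gus vs Fay: Fay wins 35–0.
Gus vs Eli: Eli wins 25–10.
Gus vs Ana: Ana wins 25–10.
Gus vs Hira: Gus wins 22–13.
Fay vs Eli: Fay wins 35–0.
Fay vs Ana: Ana wins 21–14.
Fay vs Hira: Fay wins 35–0.
Eli vs Ana: Ana wins 31–4.
Eli vs Hira: Eli wins 22–13.
Ana vs Hira: Ana wins 35–0.
Ana beats each rival — Gus (25–10), Fay (21–14), Eli (31–4), Hira (35–0) — so Ana is the Condorcet winner.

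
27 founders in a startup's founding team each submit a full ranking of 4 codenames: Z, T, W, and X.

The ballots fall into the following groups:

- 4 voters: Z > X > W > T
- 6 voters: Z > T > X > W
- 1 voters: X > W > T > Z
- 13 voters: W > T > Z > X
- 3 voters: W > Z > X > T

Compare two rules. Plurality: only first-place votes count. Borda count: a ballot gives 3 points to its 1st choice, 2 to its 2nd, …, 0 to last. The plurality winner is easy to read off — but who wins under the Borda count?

W

Plurality first-place counts: Z 10, T 0, W 16, X 1 → W.
Borda totals: Z 49, T 39, W 54, X 20 → W.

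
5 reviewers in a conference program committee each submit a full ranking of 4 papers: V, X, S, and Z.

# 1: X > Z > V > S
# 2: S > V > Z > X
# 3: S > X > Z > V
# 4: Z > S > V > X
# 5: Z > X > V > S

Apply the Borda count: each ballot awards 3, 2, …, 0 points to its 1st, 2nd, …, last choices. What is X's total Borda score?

7

Borda scores:
  V: 1 + 2 + 0 + 1 + 1 = 5
  X: 3 + 0 + 2 + 0 + 2 = 7
  S: 0 + 3 + 3 + 2 + 0 = 8
  Z: 2 + 1 + 1 + 3 + 3 = 10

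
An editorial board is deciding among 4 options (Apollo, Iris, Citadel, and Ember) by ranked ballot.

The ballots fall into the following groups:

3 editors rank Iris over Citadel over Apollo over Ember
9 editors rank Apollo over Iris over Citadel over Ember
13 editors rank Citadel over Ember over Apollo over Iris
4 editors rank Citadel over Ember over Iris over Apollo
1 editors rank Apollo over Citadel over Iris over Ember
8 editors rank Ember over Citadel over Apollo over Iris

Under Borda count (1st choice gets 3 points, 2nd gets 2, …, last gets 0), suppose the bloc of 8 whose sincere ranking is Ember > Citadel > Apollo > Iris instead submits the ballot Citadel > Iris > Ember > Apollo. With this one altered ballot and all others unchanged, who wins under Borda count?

Borda totals with the altered ballot: Apollo 46, Iris 48, Citadel 92, Ember 42.
The winner is unchanged: still Citadel.

Citadel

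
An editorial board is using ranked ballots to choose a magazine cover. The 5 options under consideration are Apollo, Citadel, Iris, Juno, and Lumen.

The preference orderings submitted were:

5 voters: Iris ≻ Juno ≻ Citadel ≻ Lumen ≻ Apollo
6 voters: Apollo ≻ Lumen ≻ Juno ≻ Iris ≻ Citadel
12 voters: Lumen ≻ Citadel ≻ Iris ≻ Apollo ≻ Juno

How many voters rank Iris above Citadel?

11

Ballots ranking Iris above Citadel: 5+6 = 11.
Ballots ranking Citadel above Iris: 12.
So 11 of 23 voters prefer Iris to Citadel.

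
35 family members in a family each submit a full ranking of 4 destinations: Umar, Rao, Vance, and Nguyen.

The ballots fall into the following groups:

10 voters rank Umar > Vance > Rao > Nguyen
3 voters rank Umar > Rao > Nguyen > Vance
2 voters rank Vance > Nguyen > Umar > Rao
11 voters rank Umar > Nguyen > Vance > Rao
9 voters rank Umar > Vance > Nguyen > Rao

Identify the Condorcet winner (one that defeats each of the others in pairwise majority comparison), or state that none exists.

Umar

Head-to-head results (35 voters total):
Umar vs Rao: Umar wins 35–0.
Umar vs Vance: Umar wins 33–2.
Umar vs Nguyen: Umar wins 33–2.
Rao vs Vance: Vance wins 32–3.
Rao vs Nguyen: Nguyen wins 22–13.
Vance vs Nguyen: Vance wins 21–14.
Umar beats each rival — Rao (35–0), Vance (33–2), Nguyen (33–2) — so Umar is the Condorcet winner.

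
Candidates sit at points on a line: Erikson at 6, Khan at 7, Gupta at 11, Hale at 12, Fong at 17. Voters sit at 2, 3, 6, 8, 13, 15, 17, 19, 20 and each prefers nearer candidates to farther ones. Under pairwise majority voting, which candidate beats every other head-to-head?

Hale

With single-peaked preferences on a line, the Condorcet winner is the candidate closest to the median voter.
The median voter (position 13) is closest to Hale at 12.
Check: Hale vs Gupta — voters closer to Hale: 5 of 9.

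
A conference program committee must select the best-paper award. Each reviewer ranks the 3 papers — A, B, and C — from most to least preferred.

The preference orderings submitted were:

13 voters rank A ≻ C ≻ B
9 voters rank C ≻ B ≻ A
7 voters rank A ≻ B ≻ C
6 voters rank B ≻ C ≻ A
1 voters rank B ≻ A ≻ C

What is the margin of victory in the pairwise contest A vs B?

4

Ballots ranking A above B: 13+7 = 20.
Ballots ranking B above A: 9+6+1 = 16.
A wins 20–16, a margin of 4.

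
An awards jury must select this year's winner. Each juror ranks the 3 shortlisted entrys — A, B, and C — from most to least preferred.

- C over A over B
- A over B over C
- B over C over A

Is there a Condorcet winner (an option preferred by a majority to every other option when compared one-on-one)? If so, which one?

Head-to-head results (3 voters total):
A vs B: A wins 2–1.
A vs C: C wins 2–1.
B vs C: B wins 2–1.
No candidate beats all others: A beats B beats C beats A, a majority cycle.

No Condorcet winner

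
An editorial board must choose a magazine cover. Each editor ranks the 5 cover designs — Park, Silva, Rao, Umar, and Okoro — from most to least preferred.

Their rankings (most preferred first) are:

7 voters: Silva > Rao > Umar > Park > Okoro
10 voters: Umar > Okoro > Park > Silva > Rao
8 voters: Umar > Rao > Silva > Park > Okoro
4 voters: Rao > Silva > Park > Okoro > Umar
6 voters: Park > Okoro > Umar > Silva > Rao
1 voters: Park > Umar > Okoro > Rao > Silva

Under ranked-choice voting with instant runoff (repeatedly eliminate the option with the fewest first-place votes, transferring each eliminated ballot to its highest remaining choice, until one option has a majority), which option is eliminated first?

Round 1: Umar 18, Park 7, Silva 7, Rao 4, Okoro 0. Okoro has the fewest and is eliminated.
Round 2: Umar 18, Park 7, Silva 7, Rao 4. Rao has the fewest and is eliminated.
Round 3: Umar 18, Silva 11, Park 7. Park has the fewest and is eliminated.
Round 4: Umar 25, Silva 11. Umar has a majority.

Okoro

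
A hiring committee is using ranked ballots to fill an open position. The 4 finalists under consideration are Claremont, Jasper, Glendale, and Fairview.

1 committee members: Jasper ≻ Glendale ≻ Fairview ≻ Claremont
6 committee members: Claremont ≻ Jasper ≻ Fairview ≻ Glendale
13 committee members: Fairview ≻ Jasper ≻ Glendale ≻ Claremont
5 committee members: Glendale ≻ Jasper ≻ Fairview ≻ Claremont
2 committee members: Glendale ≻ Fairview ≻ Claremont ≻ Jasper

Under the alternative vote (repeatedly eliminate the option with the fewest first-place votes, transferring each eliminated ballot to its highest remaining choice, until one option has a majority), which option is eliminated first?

Round 1: Fairview 13, Glendale 7, Claremont 6, Jasper 1. Jasper has the fewest and is eliminated.
Round 2: Fairview 13, Glendale 8, Claremont 6. Claremont has the fewest and is eliminated.
Round 3: Fairview 19, Glendale 8. Fairview has a majority.

Jasper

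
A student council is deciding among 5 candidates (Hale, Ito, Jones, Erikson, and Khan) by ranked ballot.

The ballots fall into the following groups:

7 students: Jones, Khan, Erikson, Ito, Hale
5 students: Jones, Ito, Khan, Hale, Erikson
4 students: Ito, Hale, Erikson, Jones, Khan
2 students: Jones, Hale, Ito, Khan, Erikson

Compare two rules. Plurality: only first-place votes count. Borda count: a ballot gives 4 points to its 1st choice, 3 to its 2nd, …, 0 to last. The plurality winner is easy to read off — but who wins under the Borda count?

Plurality first-place counts: Hale 0, Ito 4, Jones 14, Erikson 0, Khan 0 → Jones.
Borda totals: Hale 23, Ito 42, Jones 60, Erikson 22, Khan 33 → Jones.

Jones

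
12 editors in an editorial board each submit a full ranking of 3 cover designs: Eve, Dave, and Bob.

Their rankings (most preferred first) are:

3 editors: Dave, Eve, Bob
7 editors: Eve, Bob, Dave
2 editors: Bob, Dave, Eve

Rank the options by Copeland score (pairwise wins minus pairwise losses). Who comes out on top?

Pairwise results:
  Eve vs Dave: Eve wins 7–5.
  Eve vs Bob: Eve wins 10–2.
  Dave vs Bob: Bob wins 9–3.
Copeland scores (wins − losses):
  Eve: 2 − 0 = 2
  Dave: 0 − 2 = -2
  Bob: 1 − 1 = 0
Eve has the best Copeland score.

Eve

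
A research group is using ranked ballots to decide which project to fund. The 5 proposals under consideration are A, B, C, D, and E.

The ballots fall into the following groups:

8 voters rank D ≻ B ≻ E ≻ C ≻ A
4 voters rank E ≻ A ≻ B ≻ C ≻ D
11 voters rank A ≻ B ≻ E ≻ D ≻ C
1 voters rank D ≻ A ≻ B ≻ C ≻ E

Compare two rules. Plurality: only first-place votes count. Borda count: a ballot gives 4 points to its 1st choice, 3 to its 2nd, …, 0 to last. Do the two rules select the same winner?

Plurality first-place counts: A 11, B 0, C 0, D 9, E 4 → A.
Borda totals: A 59, B 67, C 13, D 47, E 54 → B.
The two rules disagree: plurality picks A, Borda picks B.

No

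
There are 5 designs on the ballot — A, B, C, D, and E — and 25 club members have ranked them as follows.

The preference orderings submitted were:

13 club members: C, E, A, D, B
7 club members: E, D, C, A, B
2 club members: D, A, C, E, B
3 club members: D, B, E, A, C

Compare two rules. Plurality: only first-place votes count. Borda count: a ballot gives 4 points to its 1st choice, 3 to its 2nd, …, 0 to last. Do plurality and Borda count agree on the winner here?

No

Plurality first-place counts: A 0, B 0, C 13, D 5, E 7 → C.
Borda totals: A 42, B 9, C 70, D 54, E 75 → E.
The two rules disagree: plurality picks C, Borda picks E.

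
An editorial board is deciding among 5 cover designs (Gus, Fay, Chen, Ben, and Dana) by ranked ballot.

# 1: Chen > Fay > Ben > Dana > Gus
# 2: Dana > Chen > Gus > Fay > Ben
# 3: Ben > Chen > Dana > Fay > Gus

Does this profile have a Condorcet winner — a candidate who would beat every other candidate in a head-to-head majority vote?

Yes

Head-to-head results (3 voters total):
Gus vs Fay: Fay wins 2–1.
Gus vs Chen: Chen wins 3–0.
Gus vs Ben: Ben wins 2–1.
Gus vs Dana: Dana wins 3–0.
Fay vs Chen: Chen wins 3–0.
Fay vs Ben: Fay wins 2–1.
Fay vs Dana: Dana wins 2–1.
Chen vs Ben: Chen wins 2–1.
Chen vs Dana: Chen wins 2–1.
Ben vs Dana: Ben wins 2–1.
Chen beats each rival — Gus (3–0), Fay (3–0), Ben (2–1), Dana (2–1) — so Chen is the Condorcet winner.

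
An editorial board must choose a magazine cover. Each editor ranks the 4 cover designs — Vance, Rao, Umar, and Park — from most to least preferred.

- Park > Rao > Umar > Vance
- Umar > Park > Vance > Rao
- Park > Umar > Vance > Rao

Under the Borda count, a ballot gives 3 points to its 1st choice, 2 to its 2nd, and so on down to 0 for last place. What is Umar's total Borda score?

6

Borda scores:
  Vance: 0 + 1 + 1 = 2
  Rao: 2 + 0 + 0 = 2
  Umar: 1 + 3 + 2 = 6
  Park: 3 + 2 + 3 = 8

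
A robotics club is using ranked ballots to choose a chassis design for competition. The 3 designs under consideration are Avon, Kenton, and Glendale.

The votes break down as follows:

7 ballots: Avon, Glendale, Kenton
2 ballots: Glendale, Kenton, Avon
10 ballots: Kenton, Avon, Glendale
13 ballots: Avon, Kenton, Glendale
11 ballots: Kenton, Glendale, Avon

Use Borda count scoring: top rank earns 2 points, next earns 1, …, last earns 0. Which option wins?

Borda scores:
  Avon: 7·2 + 2·0 + 10·1 + 13·2 + 11·0 = 50
  Kenton: 7·0 + 2·1 + 10·2 + 13·1 + 11·2 = 57
  Glendale: 7·1 + 2·2 + 10·0 + 13·0 + 11·1 = 22
Kenton has the highest total.

Kenton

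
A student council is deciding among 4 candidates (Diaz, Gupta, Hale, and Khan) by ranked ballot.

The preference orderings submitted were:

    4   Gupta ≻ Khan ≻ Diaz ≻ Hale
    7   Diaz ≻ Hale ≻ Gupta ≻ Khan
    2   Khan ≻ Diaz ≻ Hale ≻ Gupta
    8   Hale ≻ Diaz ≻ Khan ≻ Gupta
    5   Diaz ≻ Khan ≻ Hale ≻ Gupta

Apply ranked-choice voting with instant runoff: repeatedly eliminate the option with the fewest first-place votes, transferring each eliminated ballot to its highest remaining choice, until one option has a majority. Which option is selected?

Round 1: Diaz 12, Hale 8, Gupta 4, Khan 2. Khan has the fewest and is eliminated.
Round 2: Diaz 14, Hale 8, Gupta 4. Diaz has a majority.

Diaz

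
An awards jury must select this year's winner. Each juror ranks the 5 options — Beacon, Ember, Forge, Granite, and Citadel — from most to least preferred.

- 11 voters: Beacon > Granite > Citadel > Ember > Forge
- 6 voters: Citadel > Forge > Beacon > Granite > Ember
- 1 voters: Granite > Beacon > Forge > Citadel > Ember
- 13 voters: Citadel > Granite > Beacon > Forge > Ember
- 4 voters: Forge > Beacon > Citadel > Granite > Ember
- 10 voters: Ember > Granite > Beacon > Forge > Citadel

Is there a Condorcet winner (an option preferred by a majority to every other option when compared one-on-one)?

Head-to-head results (45 voters total):
Beacon vs Ember: Beacon wins 35–10.
Beacon vs Forge: Beacon wins 35–10.
Beacon vs Granite: Granite wins 24–21.
Beacon vs Citadel: Beacon wins 26–19.
Ember vs Forge: Forge wins 24–21.
Ember vs Granite: Granite wins 35–10.
Ember vs Citadel: Citadel wins 35–10.
Forge vs Granite: Granite wins 35–10.
Forge vs Citadel: Citadel wins 30–15.
Granite vs Citadel: Citadel wins 23–22.
No candidate beats all others: Beacon beats Citadel beats Granite beats Beacon, a majority cycle.

No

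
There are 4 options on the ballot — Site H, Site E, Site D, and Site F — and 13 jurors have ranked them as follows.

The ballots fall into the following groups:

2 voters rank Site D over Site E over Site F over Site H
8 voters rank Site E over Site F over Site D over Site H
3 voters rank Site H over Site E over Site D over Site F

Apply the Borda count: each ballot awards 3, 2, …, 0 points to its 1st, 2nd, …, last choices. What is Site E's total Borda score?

34

Borda scores:
  Site H: 2·0 + 8·0 + 3·3 = 9
  Site E: 2·2 + 8·3 + 3·2 = 34
  Site D: 2·3 + 8·1 + 3·1 = 17
  Site F: 2·1 + 8·2 + 3·0 = 18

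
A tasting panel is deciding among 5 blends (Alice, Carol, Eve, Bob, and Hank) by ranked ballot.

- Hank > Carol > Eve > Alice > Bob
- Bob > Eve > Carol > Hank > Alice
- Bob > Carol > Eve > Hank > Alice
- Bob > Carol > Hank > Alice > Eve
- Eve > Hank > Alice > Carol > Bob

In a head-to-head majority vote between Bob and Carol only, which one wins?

Ballots ranking Bob above Carol: 3.
Ballots ranking Carol above Bob: 2.
Bob wins the head-to-head, 3–2.

Bob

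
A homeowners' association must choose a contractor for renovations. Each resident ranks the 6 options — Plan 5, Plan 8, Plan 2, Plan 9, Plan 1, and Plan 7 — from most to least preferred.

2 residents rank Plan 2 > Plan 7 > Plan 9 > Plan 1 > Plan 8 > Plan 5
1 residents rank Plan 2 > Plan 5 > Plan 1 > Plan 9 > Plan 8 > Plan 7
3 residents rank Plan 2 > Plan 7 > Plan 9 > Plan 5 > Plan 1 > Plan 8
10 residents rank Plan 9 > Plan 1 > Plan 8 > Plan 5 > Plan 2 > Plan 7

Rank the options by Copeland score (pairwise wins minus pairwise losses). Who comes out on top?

Pairwise results:
  Plan 5 vs Plan 8: Plan 8 wins 12–4.
  Plan 5 vs Plan 2: Plan 5 wins 10–6.
  Plan 5 vs Plan 9: Plan 9 wins 15–1.
  Plan 5 vs Plan 1: Plan 1 wins 12–4.
  Plan 5 vs Plan 7: Plan 5 wins 11–5.
  Plan 8 vs Plan 2: Plan 8 wins 10–6.
  Plan 8 vs Plan 9: Plan 9 wins 16–0.
  Plan 8 vs Plan 1: Plan 1 wins 16–0.
  Plan 8 vs Plan 7: Plan 8 wins 11–5.
  Plan 2 vs Plan 9: Plan 9 wins 10–6.
  Plan 2 vs Plan 1: Plan 1 wins 10–6.
  Plan 2 vs Plan 7: Plan 2 wins 16–0.
  Plan 9 vs Plan 1: Plan 9 wins 15–1.
  Plan 9 vs Plan 7: Plan 9 wins 11–5.
  Plan 1 vs Plan 7: Plan 1 wins 11–5.
Copeland scores (wins − losses):
  Plan 5: 2 − 3 = -1
  Plan 8: 3 − 2 = 1
  Plan 2: 1 − 4 = -3
  Plan 9: 5 − 0 = 5
  Plan 1: 4 − 1 = 3
  Plan 7: 0 − 5 = -5
Plan 9 has the best Copeland score.

Plan 9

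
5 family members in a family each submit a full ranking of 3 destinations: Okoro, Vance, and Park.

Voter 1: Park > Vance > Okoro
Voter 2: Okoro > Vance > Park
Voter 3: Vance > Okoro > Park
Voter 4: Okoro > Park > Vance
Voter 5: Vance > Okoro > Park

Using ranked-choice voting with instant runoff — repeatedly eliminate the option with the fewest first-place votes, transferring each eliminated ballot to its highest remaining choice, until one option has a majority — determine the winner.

Round 1: Okoro 2, Vance 2, Park 1. Park has the fewest and is eliminated.
Round 2: Vance 3, Okoro 2. Vance has a majority.

Vance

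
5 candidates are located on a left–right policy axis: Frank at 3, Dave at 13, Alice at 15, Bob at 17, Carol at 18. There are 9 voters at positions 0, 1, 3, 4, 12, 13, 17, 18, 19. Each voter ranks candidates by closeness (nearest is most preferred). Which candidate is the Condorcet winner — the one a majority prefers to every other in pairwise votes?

Dave

With single-peaked preferences on a line, the Condorcet winner is the candidate closest to the median voter.
The median voter (position 12) is closest to Dave at 13.
Check: Dave vs Bob — voters closer to Dave: 6 of 9.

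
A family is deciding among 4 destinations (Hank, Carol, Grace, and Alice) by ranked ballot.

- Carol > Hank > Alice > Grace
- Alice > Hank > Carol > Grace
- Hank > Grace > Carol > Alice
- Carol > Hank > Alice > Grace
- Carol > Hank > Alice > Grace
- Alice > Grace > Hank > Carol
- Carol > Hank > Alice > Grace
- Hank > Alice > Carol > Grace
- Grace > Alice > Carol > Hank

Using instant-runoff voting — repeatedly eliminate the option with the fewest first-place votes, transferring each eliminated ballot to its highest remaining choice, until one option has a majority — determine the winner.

Round 1: Carol 4, Hank 2, Alice 2, Grace 1. Grace has the fewest and is eliminated.
Round 2: Carol 4, Alice 3, Hank 2. Hank has the fewest and is eliminated.
Round 3: Carol 5, Alice 4. Carol has a majority.

Carol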